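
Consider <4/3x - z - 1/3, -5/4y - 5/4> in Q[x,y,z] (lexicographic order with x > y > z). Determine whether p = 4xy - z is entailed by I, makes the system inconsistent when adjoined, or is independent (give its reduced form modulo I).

4xy - z is independent of I; its normal form modulo I is -4z - 1.

First compute the reduced Gröbner basis of I by Buchberger's algorithm.
f_1 = 4/3x - z - 1/3, LT = x.
f_2 = -5/4y - 5/4, LT = y.

The S-polynomials (S(f_1,f_2)) all reduce to 0 modulo the current basis, so we have a Gröbner basis.
Inter-reduce: drop elements whose leading term is divisible by another's, tail-reduce, and make monic.
Reduced Gröbner basis: {x - 3/4z - 1/4, y + 1}.
Label its elements g_1 = x - 3/4z - 1/4, g_2 = y + 1.

Reduce p = 4xy - z modulo G:
  leading term xy: subtract (4y)·g_1 from 4xy - z → 3yz + y - z
  leading term yz: subtract (3z)·g_2 from 3yz + y - z → y - 4z
  leading term y: subtract (1)·g_2 from y - 4z → -4z - 1
  leading term z: no divisor's leading term divides it; move -4z to the remainder.
  leading term 1: no divisor's leading term divides it; move -1 to the remainder.
  normal form = -4z - 1.
The normal form is nonzero, so p ∉ I. Since p minus its normal form lies in I, I + (p) = I + (r) where r = -4z - 1; decide whether this ideal is the whole ring.
Run Buchberger on G together with r (pairs among the g_i already reduce to 0 since G is a Gröbner basis):
g_1 = x - 3/4z - 1/4, LT = x.
g_2 = y + 1, LT = y.
r = -4z - 1, LT = z.

The S-polynomials (S(g_1,g_2), S(g_1,r), S(g_2,r)) all reduce to 0 modulo the current basis, so we have a Gröbner basis.
Inter-reduce: drop elements whose leading term is divisible by another's, tail-reduce, and make monic.
Reduced Gröbner basis: {x - 1/16, y + 1, z + 1/4}.
The reduced Gröbner basis of I + (p) is {x - 1/16, y + 1, z + 1/4} ≠ {1}, a proper ideal, so the enlarged system stays consistent: p is independent of I, with normal form -4z - 1.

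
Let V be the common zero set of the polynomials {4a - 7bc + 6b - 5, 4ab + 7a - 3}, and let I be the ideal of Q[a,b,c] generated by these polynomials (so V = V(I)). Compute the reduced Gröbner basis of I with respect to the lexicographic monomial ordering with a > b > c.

f_1 = 4a - 7bc + 6b - 5, LT = a.
f_2 = 4ab + 7a - 3, LT = ab.

S(f_1,f_2): lcm = ab. S = -7/4a - 7/4b^2c + 3/2b^2 - 5/4b + 3/4.
  leading term a: subtract (-7/16)·f_1 from -7/4a - 7/4b^2c + 3/2b^2 - 5/4b + 3/4 → -7/4b^2c + 3/2b^2 - 49/16bc + 11/8b - 23/16
  leading term b^2c: no divisor's leading term divides it; move -7/4b^2c to the remainder.
  leading term b^2: no divisor's leading term divides it; move 3/2b^2 to the remainder.
  leading term bc: no divisor's leading term divides it; move -49/16bc to the remainder.
  leading term b: no divisor's leading term divides it; move 11/8b to the remainder.
  leading term 1: no divisor's leading term divides it; move -23/16 to the remainder.
  remainder -7/4b^2c + 3/2b^2 - 49/16bc + 11/8b - 23/16 ≠ 0; add g_3 = -7/4b^2c + 3/2b^2 - 49/16bc + 11/8b - 23/16 to the basis.

The other S-polynomials (S(f_1,g_3), S(f_2,g_3)) all reduce to 0 modulo the current basis, so we have a Gröbner basis.
Inter-reduce: drop elements whose leading term is divisible by another's, tail-reduce, and make monic.

G = {a - 7/4bc + 3/2b - 5/4, b^2c - 6/7b^2 + 7/4bc - 11/14b + 23/28}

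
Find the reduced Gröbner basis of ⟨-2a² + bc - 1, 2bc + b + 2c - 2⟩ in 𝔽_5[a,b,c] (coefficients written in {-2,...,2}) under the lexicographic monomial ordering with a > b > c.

f_1 = -2a² + bc - 1, LT = a².
f_2 = 2bc + b + 2c - 2, LT = bc.

The S-polynomials (S(f_1,f_2)) all reduce to 0 modulo the current basis, so we have a Gröbner basis.

G = {a² - b - 2c, bc - 2b + c - 1}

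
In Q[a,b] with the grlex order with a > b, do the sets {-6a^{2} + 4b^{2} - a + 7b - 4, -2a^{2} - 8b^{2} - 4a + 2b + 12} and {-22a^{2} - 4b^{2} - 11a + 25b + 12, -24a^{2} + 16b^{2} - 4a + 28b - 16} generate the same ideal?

Yes, the ideals are equal.

Two ideals are equal iff their reduced Gröbner bases coincide (the reduced basis is unique for a fixed ordering).
Buchberger on the first generating set:
f_1 = -6a^{2} + 4b^{2} - a + 7b - 4, LT = a^{2}.
f_2 = -2a^{2} - 8b^{2} - 4a + 2b + 12, LT = a^{2}.

S(f_1,f_2): lcm = a^{2}. S = -\tfrac{14}{3}b^{2} - \tfrac{11}{6}a - \tfrac{1}{6}b + \tfrac{20}{3}.
  reduce S modulo (f_1, f_2):
  remainder -\tfrac{14}{3}b^{2} - \tfrac{11}{6}a - \tfrac{1}{6}b + \tfrac{20}{3} ≠ 0; add g_3 = -\tfrac{14}{3}b^{2} - \tfrac{11}{6}a - \tfrac{1}{6}b + \tfrac{20}{3} to the basis.

The other S-polynomials (S(f_1,g_3), S(f_2,g_3)) all reduce to 0 modulo the current basis, so we have a Gröbner basis.
Inter-reduce: drop elements whose leading term is divisible by another's, tail-reduce, and make monic.
Reduced Gröbner basis: {a^{2} + \tfrac{3}{7}a - \tfrac{8}{7}b - \tfrac{2}{7}, b^{2} + \tfrac{11}{28}a + \tfrac{1}{28}b - \tfrac{10}{7}}.

Buchberger on the second generating set:
h_1 = -22a^{2} - 4b^{2} - 11a + 25b + 12, LT = a^{2}.
h_2 = -24a^{2} + 16b^{2} - 4a + 28b - 16, LT = a^{2}.

S(h_1,h_2): lcm = a^{2}. S = \tfrac{28}{33}b^{2} + \tfrac{1}{3}a + \tfrac{1}{33}b - \tfrac{40}{33}.
  reduce S modulo (h_1, h_2):
  remainder \tfrac{28}{33}b^{2} + \tfrac{1}{3}a + \tfrac{1}{33}b - \tfrac{40}{33} ≠ 0; add k_3 = \tfrac{28}{33}b^{2} + \tfrac{1}{3}a + \tfrac{1}{33}b - \tfrac{40}{33} to the basis.

The other S-polynomials (S(h_1,k_3), S(h_2,k_3)) all reduce to 0 modulo the current basis, so we have a Gröbner basis.
Inter-reduce: drop elements whose leading term is divisible by another's, tail-reduce, and make monic.
Reduced Gröbner basis: {a^{2} + \tfrac{3}{7}a - \tfrac{8}{7}b - \tfrac{2}{7}, b^{2} + \tfrac{11}{28}a + \tfrac{1}{28}b - \tfrac{10}{7}}.

The two bases agree; hence the ideals are identical.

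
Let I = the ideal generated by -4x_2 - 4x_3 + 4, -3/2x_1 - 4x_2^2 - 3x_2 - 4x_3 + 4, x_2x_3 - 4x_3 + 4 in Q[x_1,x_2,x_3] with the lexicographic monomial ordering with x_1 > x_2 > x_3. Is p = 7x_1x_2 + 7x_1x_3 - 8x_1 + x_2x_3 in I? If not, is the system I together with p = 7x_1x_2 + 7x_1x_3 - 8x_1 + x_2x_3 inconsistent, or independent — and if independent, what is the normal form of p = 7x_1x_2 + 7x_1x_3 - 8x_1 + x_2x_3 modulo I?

7x_1x_2 + 7x_1x_3 - 8x_1 + x_2x_3 is independent of I; its normal form modulo I is -26/3x_3 + 26/3.

First compute the reduced Gröbner basis of I by Buchberger's algorithm.
f_1 = -4x_2 - 4x_3 + 4, LT = x_2.
f_2 = -3/2x_1 - 4x_2^2 - 3x_2 - 4x_3 + 4, LT = x_1.
f_3 = x_2x_3 - 4x_3 + 4, LT = x_2x_3.

S(f_1,f_3): lcm = x_2x_3. S = x_3^2 + 3x_3 - 4.
  leading term x_3^2: no divisor's leading term divides it; move x_3^2 to the remainder.
  leading term x_3: no divisor's leading term divides it; move 3x_3 to the remainder.
  leading term 1: no divisor's leading term divides it; move -4 to the remainder.
  remainder x_3^2 + 3x_3 - 4 ≠ 0; add h_4 = x_3^2 + 3x_3 - 4 to the basis.

The other S-polynomials (S(f_1,f_2), S(f_2,f_3), S(f_1,h_4), S(f_2,h_4), S(f_3,h_4)) all reduce to 0 modulo the current basis, so we have a Gröbner basis.
Inter-reduce: drop elements whose leading term is divisible by another's, tail-reduce, and make monic.
Reduced Gröbner basis: {x_1 - 38/3x_3 + 38/3, x_2 + x_3 - 1, x_3^2 + 3x_3 - 4}.
Label its elements g_1 = x_1 - 38/3x_3 + 38/3, g_2 = x_2 + x_3 - 1, g_3 = x_3^2 + 3x_3 - 4.

Reduce p = 7x_1x_2 + 7x_1x_3 - 8x_1 + x_2x_3 modulo G:
  leading term x_1x_2: subtract (7x_2)·g_1 from 7x_1x_2 + 7x_1x_3 - 8x_1 + x_2x_3 → 7x_1x_3 - 8x_1 + 269/3x_2x_3 - 266/3x_2
  leading term x_1x_3: subtract (7x_3)·g_1 from 7x_1x_3 - 8x_1 + 269/3x_2x_3 - 266/3x_2 → -8x_1 + 269/3x_2x_3 - 266/3x_2 + 266/3x_3^2 - 266/3x_3
  leading term x_1: subtract (-8)·g_1 from -8x_1 + 269/3x_2x_3 - 266/3x_2 + 266/3x_3^2 - 266/3x_3 → 269/3x_2x_3 - 266/3x_2 + 266/3x_3^2 - 190x_3 + 304/3
  leading term x_2x_3: subtract (269/3x_3)·g_2 from 269/3x_2x_3 - 266/3x_2 + 266/3x_3^2 - 190x_3 + 304/3 → -266/3x_2 - x_3^2 - 301/3x_3 + 304/3
  leading term x_2: subtract (-266/3)·g_2 from -266/3x_2 - x_3^2 - 301/3x_3 + 304/3 → -x_3^2 - 35/3x_3 + 38/3
  leading term x_3^2: subtract (-1)·g_3 from -x_3^2 - 35/3x_3 + 38/3 → -26/3x_3 + 26/3
  leading term x_3: no divisor's leading term divides it; move -26/3x_3 to the remainder.
  leading term 1: no divisor's leading term divides it; move 26/3 to the remainder.
  normal form = -26/3x_3 + 26/3.
The normal form is nonzero, so p ∉ I. Since p minus its normal form lies in I, I + (p) = I + (r) where r = -26/3x_3 + 26/3; decide whether this ideal is the whole ring.
Run Buchberger on G together with r (pairs among the g_i already reduce to 0 since G is a Gröbner basis):
g_1 = x_1 - 38/3x_3 + 38/3, LT = x_1.
g_2 = x_2 + x_3 - 1, LT = x_2.
g_3 = x_3^2 + 3x_3 - 4, LT = x_3^2.
r = -26/3x_3 + 26/3, LT = x_3.

The S-polynomials (S(g_1,g_2), S(g_1,g_3), S(g_1,r), S(g_2,g_3), S(g_2,r), S(g_3,r)) all reduce to 0 modulo the current basis, so we have a Gröbner basis.
Inter-reduce: drop elements whose leading term is divisible by another's, tail-reduce, and make monic.
Reduced Gröbner basis: {x_1, x_2, x_3 - 1}.
The reduced Gröbner basis of I + (p) is {x_1, x_2, x_3 - 1} ≠ {1}, a proper ideal, so the enlarged system stays consistent: p is independent of I, with normal form -26/3x_3 + 26/3.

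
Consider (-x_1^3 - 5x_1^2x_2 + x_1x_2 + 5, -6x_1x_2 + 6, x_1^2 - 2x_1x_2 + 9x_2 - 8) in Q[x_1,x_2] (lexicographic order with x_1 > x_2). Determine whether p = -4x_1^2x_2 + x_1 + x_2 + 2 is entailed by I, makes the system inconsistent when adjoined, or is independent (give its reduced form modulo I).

-4x_1^2x_2 + x_1 + x_2 + 2 lies in I (it reduces to 0).

First compute the reduced Gröbner basis of I by Buchberger's algorithm.
f_1 = -x_1^3 - 5x_1^2x_2 + x_1x_2 + 5, LT = x_1^3.
f_2 = -6x_1x_2 + 6, LT = x_1x_2.
f_3 = x_1^2 - 2x_1x_2 + 9x_2 - 8, LT = x_1^2.

S(f_1,f_2): lcm = x_1^3x_2. S = 5x_1^2x_2^2 + x_1^2 - x_1x_2^2 - 5x_2.
  reduce S modulo (f_1, f_2, f_3):
  remainder -15x_2 + 15 ≠ 0; add h_4 = -15x_2 + 15 to the basis.

S(f_1,f_3): lcm = x_1^3. S = 7x_1^2x_2 - 10x_1x_2 + 8x_1 - 5.
  reduce S modulo (f_1, f_2, f_3, h_4):
  remainder 15x_1 - 15 ≠ 0; add h_5 = 15x_1 - 15 to the basis.

The other S-polynomials (S(f_2,f_3), S(f_1,h_4), S(f_2,h_4), S(f_3,h_4), S(f_1,h_5), S(f_2,h_5), S(f_3,h_5), S(h_4,h_5)) all reduce to 0 modulo the current basis, so we have a Gröbner basis.
Inter-reduce: drop elements whose leading term is divisible by another's, tail-reduce, and make monic.
Reduced Gröbner basis: {x_1 - 1, x_2 - 1}.
Label its elements g_1 = x_1 - 1, g_2 = x_2 - 1.

Reduce p = -4x_1^2x_2 + x_1 + x_2 + 2 modulo G:
  leading term x_1^2x_2: subtract (-4x_1x_2)·g_1 from -4x_1^2x_2 + x_1 + x_2 + 2 → -4x_1x_2 + x_1 + x_2 + 2
  leading term x_1x_2: subtract (-4x_2)·g_1 from -4x_1x_2 + x_1 + x_2 + 2 → x_1 - 3x_2 + 2
  leading term x_1: subtract (1)·g_1 from x_1 - 3x_2 + 2 → -3x_2 + 3
  leading term x_2: subtract (-3)·g_2 from -3x_2 + 3 → 0
  normal form = 0.
Since the normal form is 0, p ∈ I.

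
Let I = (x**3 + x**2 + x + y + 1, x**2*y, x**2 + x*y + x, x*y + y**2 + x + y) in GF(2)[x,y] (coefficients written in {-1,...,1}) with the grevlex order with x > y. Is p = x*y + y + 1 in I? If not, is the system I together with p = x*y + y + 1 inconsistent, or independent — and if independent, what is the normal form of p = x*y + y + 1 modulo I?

First compute the reduced Gröbner basis of I by Buchberger's algorithm.
f_1 = x**3 + x**2 + x + y + 1, LT = x**3.
f_2 = x**2*y, LT = x**2*y.
f_3 = x**2 + x*y + x, LT = x**2.
f_4 = x*y + y**2 + x + y, LT = x*y.

S(f_1,f_2): lcm = x**3*y. S = x**2*y + x*y + y**2 + y.
  leading term x**2*y: subtract (1)·f_2 from x**2*y + x*y + y**2 + y → x*y + y**2 + y
  leading term x*y: subtract (1)·f_4 from x*y + y**2 + y → x
  leading term x: no divisor's leading term divides it; move x to the remainder.
  remainder x ≠ 0; add h_5 = x to the basis.

S(f_1,f_3): lcm = x**3. S = x**2*y + x + y + 1.
  leading term x**2*y: subtract (1)·f_2 from x**2*y + x + y + 1 → x + y + 1
  leading term x: subtract (1)·h_5 from x + y + 1 → y + 1
  leading term y: no divisor's leading term divides it; move y to the remainder.
  leading term 1: no divisor's leading term divides it; move 1 to the remainder.
  remainder y + 1 ≠ 0; add h_6 = y + 1 to the basis.

S(f_1,f_4): lcm = x**3*y. S = x**2*y**2 + x**3 + x*y + y**2 + y.
  leading term x**2*y**2: subtract (y)·f_2 from x**2*y**2 + x**3 + x*y + y**2 + y → x**3 + x*y + y**2 + y
  leading term x**3: subtract (1)·f_1 from x**3 + x*y + y**2 + y → x**2 + x*y + y**2 + x + 1
  leading term x**2: subtract (1)·f_3 from x**2 + x*y + y**2 + x + 1 → y**2 + 1
  leading term y**2: subtract (y)·h_6 from y**2 + 1 → y + 1
  leading term y: subtract (1)·h_6 from y + 1 → 0
  remainder 0.

S(f_2,f_3): lcm = x**2*y. S = x*y**2 + x*y.
  leading term x*y**2: subtract (y)·f_4 from x*y**2 + x*y → y**3 + y**2
  leading term y**3: subtract (y**2)·h_6 from y**3 + y**2 → 0
  remainder 0.

S(f_2,f_4): lcm = x**2*y. S = x*y**2 + x**2 + x*y.
  leading term x*y**2: subtract (y)·f_4 from x*y**2 + x**2 + x*y → y**3 + x**2 + y**2
  leading term y**3: subtract (y**2)·h_6 from y**3 + x**2 + y**2 → x**2
  leading term x**2: subtract (1)·f_3 from x**2 → x*y + x
  leading term x*y: subtract (1)·f_4 from x*y + x → y**2 + y
  leading term y**2: subtract (y)·h_6 from y**2 + y → 0
  remainder 0.

S(f_3,f_4): lcm = x**2*y. S = x**2.
  leading term x**2: subtract (1)·f_3 from x**2 → x*y + x
  leading term x*y: subtract (1)·f_4 from x*y + x → y**2 + y
  leading term y**2: subtract (y)·h_6 from y**2 + y → 0
  remainder 0.

S(f_1,h_5): lcm = x**3. S = x**2 + x + y + 1.
  leading term x**2: subtract (1)·f_3 from x**2 + x + y + 1 → x*y + y + 1
  leading term x*y: subtract (1)·f_4 from x*y + y + 1 → y**2 + x + 1
  leading term y**2: subtract (y)·h_6 from y**2 + x + 1 → x + y + 1
  leading term x: subtract (1)·h_5 from x + y + 1 → y + 1
  leading term y: subtract (1)·h_6 from y + 1 → 0
  remainder 0.

S(f_2,h_5): lcm = x**2*y. S = 0.
  remainder 0.

S(f_3,h_5): lcm = x**2. S = x*y + x.
  leading term x*y: subtract (1)·f_4 from x*y + x → y**2 + y
  leading term y**2: subtract (y)·h_6 from y**2 + y → 0
  remainder 0.

S(f_4,h_5): lcm = x*y. S = y**2 + x + y.
  leading term y**2: subtract (y)·h_6 from y**2 + x + y → x
  leading term x: subtract (1)·h_5 from x → 0
  remainder 0.

S(f_1,h_6): leading monomials are coprime, so the S-polynomial reduces to 0 (Buchberger's first criterion).
S(f_2,h_6): lcm = x**2*y. S = x**2.
  leading term x**2: subtract (1)·f_3 from x**2 → x*y + x
  leading term x*y: subtract (1)·f_4 from x*y + x → y**2 + y
  leading term y**2: subtract (y)·h_6 from y**2 + y → 0
  remainder 0.

S(f_3,h_6): leading monomials are coprime, so the S-polynomial reduces to 0 (Buchberger's first criterion).
S(f_4,h_6): lcm = x*y. S = y**2 + y.
  leading term y**2: subtract (y)·h_6 from y**2 + y → 0
  remainder 0.

S(h_5,h_6): leading monomials are coprime, so the S-polynomial reduces to 0 (Buchberger's first criterion).
Every S-polynomial of the final basis reduces to 0, so we have a Gröbner basis.
Inter-reduce: drop elements whose leading term is divisible by another's, tail-reduce, and make monic.
Reduced Gröbner basis: {x, y + 1}.
Label its elements g_1 = x, g_2 = y + 1.

Reduce p = x*y + y + 1 modulo G:
  leading term x*y: subtract (y)·g_1 from x*y + y + 1 → y + 1
  leading term y: subtract (1)·g_2 from y + 1 → 0
  normal form = 0.
Since the normal form is 0, p ∈ I.

x*y + y + 1 lies in I (it reduces to 0).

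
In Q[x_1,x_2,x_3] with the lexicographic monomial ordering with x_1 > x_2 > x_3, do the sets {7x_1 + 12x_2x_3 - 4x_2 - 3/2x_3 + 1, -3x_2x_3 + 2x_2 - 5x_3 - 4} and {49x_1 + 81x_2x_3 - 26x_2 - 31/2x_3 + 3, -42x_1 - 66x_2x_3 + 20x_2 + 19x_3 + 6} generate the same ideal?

Equality of ideals is decidable: compute both reduced Gröbner bases (unique for the ordering) and check whether they agree.
Buchberger on the first generating set:
f_1 = 7x_1 + 12x_2x_3 - 4x_2 - 3/2x_3 + 1, LT = x_1.
f_2 = -3x_2x_3 + 2x_2 - 5x_3 - 4, LT = x_2x_3.

The S-polynomials (S(f_1,f_2)) all reduce to 0 modulo the current basis, so we have a Gröbner basis.
Inter-reduce: drop elements whose leading term is divisible by another's, tail-reduce, and make monic.
Reduced Gröbner basis: {x_1 + 4/7x_2 - 43/14x_3 - 15/7, x_2x_3 - 2/3x_2 + 5/3x_3 + 4/3}.

Buchberger on the second generating set:
h_1 = 49x_1 + 81x_2x_3 - 26x_2 - 31/2x_3 + 3, LT = x_1.
h_2 = -42x_1 - 66x_2x_3 + 20x_2 + 19x_3 + 6, LT = x_1.

S(h_1,h_2): lcm = x_1. S = 4/49x_2x_3 - 8/147x_2 + 20/147x_3 + 10/49.
  leading term x_2x_3: no divisor's leading term divides it; move 4/49x_2x_3 to the remainder.
  leading term x_2: no divisor's leading term divides it; move -8/147x_2 to the remainder.
  leading term x_3: no divisor's leading term divides it; move 20/147x_3 to the remainder.
  leading term 1: no divisor's leading term divides it; move 10/49 to the remainder.
  remainder 4/49x_2x_3 - 8/147x_2 + 20/147x_3 + 10/49 ≠ 0; add k_3 = 4/49x_2x_3 - 8/147x_2 + 20/147x_3 + 10/49 to the basis.

The other S-polynomials (S(h_1,k_3), S(h_2,k_3)) all reduce to 0 modulo the current basis, so we have a Gröbner basis.
Inter-reduce: drop elements whose leading term is divisible by another's, tail-reduce, and make monic.
Reduced Gröbner basis: {x_1 + 4/7x_2 - 43/14x_3 - 57/14, x_2x_3 - 2/3x_2 + 5/3x_3 + 5/2}.

The bases are distinct; the ideals are different.
The choice of monomial ordering does not affect the verdict — as long as both bases are computed under the same ordering, their equality decides ideal equality.

No, the ideals differ.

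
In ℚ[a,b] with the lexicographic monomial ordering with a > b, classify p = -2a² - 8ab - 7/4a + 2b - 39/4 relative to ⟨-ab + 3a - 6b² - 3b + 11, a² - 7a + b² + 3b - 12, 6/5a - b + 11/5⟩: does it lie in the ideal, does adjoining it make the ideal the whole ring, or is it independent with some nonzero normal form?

-2a² - 8ab - 7/4a + 2b - 39/4 lies in I (it reduces to 0).

First compute the reduced Gröbner basis of I by Buchberger's algorithm.
f_1 = -ab + 3a - 6b² - 3b + 11, LT = ab.
f_2 = a² - 7a + b² + 3b - 12, LT = a².
f_3 = 6/5a - b + 11/5, LT = a.

S(f_1,f_2): lcm = a²b. S = -3a² + 6ab² + 10ab - 11a - b³ - 3b² + 12b.
  leading term a²: subtract (-3)·f_2 from -3a² + 6ab² + 10ab - 11a - b³ - 3b² + 12b → 6ab² + 10ab - 32a - b³ + 21b - 36
  leading term ab²: subtract (-6b)·f_1 from 6ab² + 10ab - 32a - b³ + 21b - 36 → 28ab - 32a - 37b³ - 18b² + 87b - 36
  leading term ab: subtract (-28)·f_1 from 28ab - 32a - 37b³ - 18b² + 87b - 36 → 52a - 37b³ - 186b² + 3b + 272
  leading term a: subtract (130/3)·f_3 from 52a - 37b³ - 186b² + 3b + 272 → -37b³ - 186b² + 139/3b + 530/3
  leading term b³: no divisor's leading term divides it; move -37b³ to the remainder.
  leading term b²: no divisor's leading term divides it; move -186b² to the remainder.
  leading term b: no divisor's leading term divides it; move 139/3b to the remainder.
  leading term 1: no divisor's leading term divides it; move 530/3 to the remainder.
  remainder -37b³ - 186b² + 139/3b + 530/3 ≠ 0; add h_4 = -37b³ - 186b² + 139/3b + 530/3 to the basis.

S(f_1,f_3): lcm = ab. S = -3a + 41/6b² + 7/6b - 11.
  leading term a: subtract (-5/2)·f_3 from -3a + 41/6b² + 7/6b - 11 → 41/6b² - 4/3b - 11/2
  leading term b²: no divisor's leading term divides it; move 41/6b² to the remainder.
  leading term b: no divisor's leading term divides it; move -4/3b to the remainder.
  leading term 1: no divisor's leading term divides it; move -11/2 to the remainder.
  remainder 41/6b² - 4/3b - 11/2 ≠ 0; add h_5 = 41/6b² - 4/3b - 11/2 to the basis.

S(f_2,f_3): lcm = a². S = ⅚ab - 53/6a + b² + 3b - 12.
  leading term ab: subtract (-⅚)·f_1 from ⅚ab - 53/6a + b² + 3b - 12 → -19/3a - 4b² + ½b - 17/6
  leading term a: subtract (-95/18)·f_3 from -19/3a - 4b² + ½b - 17/6 → -4b² - 43/9b + 79/9
  leading term b²: subtract (-24/41)·h_5 from -4b² - 43/9b + 79/9 → -2051/369b + 2051/369
  leading term b: no divisor's leading term divides it; move -2051/369b to the remainder.
  leading term 1: no divisor's leading term divides it; move 2051/369 to the remainder.
  remainder -2051/369b + 2051/369 ≠ 0; add h_6 = -2051/369b + 2051/369 to the basis.

S(f_1,h_4): lcm = ab³. S = -297/37ab² + 139/111ab + 530/111a + 6b⁴ + 3b³ - 11b².
  leading term ab²: subtract (297/37b)·f_1 from -297/37ab² + 139/111ab + 530/111a + 6b⁴ + 3b³ - 11b² → -2534/111ab + 530/111a + 6b⁴ + 1893/37b³ + 484/37b² - 3267/37b
  leading term ab: subtract (2534/111)·f_1 from -2534/111ab + 530/111a + 6b⁴ + 1893/37b³ + 484/37b² - 3267/37b → -7072/111a + 6b⁴ + 1893/37b³ + 5552/37b² - 733/37b - 27874/111
  leading term a: subtract (-17680/333)·f_3 from -7072/111a + 6b⁴ + 1893/37b³ + 5552/37b² - 733/37b - 27874/111 → 6b⁴ + 1893/37b³ + 5552/37b² - 24277/333b - 44726/333
  leading term b⁴: subtract (-6/37b)·h_4 from 6b⁴ + 1893/37b³ + 5552/37b² - 24277/333b - 44726/333 → 21b³ + 5830/37b² - 14737/333b - 44726/333
  leading term b³: subtract (-21/37)·h_4 from 21b³ + 5830/37b² - 14737/333b - 44726/333 → 52b² - 5980/333b - 11336/333
  leading term b²: subtract (312/41)·h_5 from 52b² - 5980/333b - 11336/333 → -106652/13653b + 106652/13653
  leading term b: subtract (52/37)·h_6 from -106652/13653b + 106652/13653 → 0
  remainder 0.

S(f_2,h_4): leading monomials are coprime, so the S-polynomial reduces to 0 (Buchberger's first criterion).
S(f_3,h_4): leading monomials are coprime, so the S-polynomial reduces to 0 (Buchberger's first criterion).
S(f_1,h_5): lcm = ab². S = -115/41ab + 33/41a + 6b³ + 3b² - 11b.
  leading term ab: subtract (115/41)·f_1 from -115/41ab + 33/41a + 6b³ + 3b² - 11b → -312/41a + 6b³ + 813/41b² - 106/41b - 1265/41
  leading term a: subtract (-260/41)·f_3 from -312/41a + 6b³ + 813/41b² - 106/41b - 1265/41 → 6b³ + 813/41b² - 366/41b - 693/41
  leading term b³: subtract (-6/37)·h_4 from 6b³ + 813/41b² - 366/41b - 693/41 → -15675/1517b² - 2144/1517b + 17819/1517
  leading term b²: subtract (-94050/62197)·h_5 from -15675/1517b² - 2144/1517b + 17819/1517 → -213304/62197b + 213304/62197
  leading term b: subtract (936/1517)·h_6 from -213304/62197b + 213304/62197 → 0
  remainder 0.

S(f_2,h_5): leading monomials are coprime, so the S-polynomial reduces to 0 (Buchberger's first criterion).
S(f_3,h_5): leading monomials are coprime, so the S-polynomial reduces to 0 (Buchberger's first criterion).
S(h_4,h_5): lcm = b³. S = 7922/1517b² - 2036/4551b - 530/111.
  leading term b²: subtract (47532/62197)·h_5 from 7922/1517b² - 2036/4551b - 530/111 → 106652/186591b - 106652/186591
  leading term b: subtract (-156/1517)·h_6 from 106652/186591b - 106652/186591 → 0
  remainder 0.

S(f_1,h_6): lcm = ab. S = -2a + 6b² + 3b - 11.
  leading term a: subtract (-5/3)·f_3 from -2a + 6b² + 3b - 11 → 6b² + 4/3b - 22/3
  leading term b²: subtract (36/41)·h_5 from 6b² + 4/3b - 22/3 → 308/123b - 308/123
  leading term b: subtract (-132/293)·h_6 from 308/123b - 308/123 → 0
  remainder 0.

S(f_2,h_6): leading monomials are coprime, so the S-polynomial reduces to 0 (Buchberger's first criterion).
S(f_3,h_6): leading monomials are coprime, so the S-polynomial reduces to 0 (Buchberger's first criterion).
S(h_4,h_6): lcm = b³. S = 223/37b² - 139/111b - 530/111.
  leading term b²: subtract (1338/1517)·h_5 from 223/37b² - 139/111b - 530/111 → -347/4551b + 347/4551
  leading term b: subtract (1041/75887)·h_6 from -347/4551b + 347/4551 → 0
  remainder 0.

S(h_5,h_6): lcm = b². S = 33/41b - 33/41.
  leading term b: subtract (-297/2051)·h_6 from 33/41b - 33/41 → 0
  remainder 0.

Every S-polynomial of the final basis reduces to 0, so we have a Gröbner basis.
Inter-reduce: drop elements whose leading term is divisible by another's, tail-reduce, and make monic.
Reduced Gröbner basis: {a + 1, b - 1}.
Label its elements g_1 = a + 1, g_2 = b - 1.

Reduce p = -2a² - 8ab - 7/4a + 2b - 39/4 modulo G:
  leading term a²: subtract (-2a)·g_1 from -2a² - 8ab - 7/4a + 2b - 39/4 → -8ab + ¼a + 2b - 39/4
  leading term ab: subtract (-8b)·g_1 from -8ab + ¼a + 2b - 39/4 → ¼a + 10b - 39/4
  leading term a: subtract (¼)·g_1 from ¼a + 10b - 39/4 → 10b - 10
  leading term b: subtract (10)·g_2 from 10b - 10 → 0
  normal form = 0.
Since the normal form is 0, p ∈ I.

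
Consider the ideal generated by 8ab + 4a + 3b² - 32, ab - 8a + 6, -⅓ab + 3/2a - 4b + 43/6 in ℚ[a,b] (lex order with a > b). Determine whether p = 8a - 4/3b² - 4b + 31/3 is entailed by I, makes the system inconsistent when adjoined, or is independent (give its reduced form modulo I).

Adjoining 8a - 4/3b² - 4b + 31/3 makes the ideal the whole ring: the system is inconsistent.

First compute the reduced Gröbner basis of I by Buchberger's algorithm.
f_1 = 8ab + 4a + 3b² - 32, LT = ab.
f_2 = ab - 8a + 6, LT = ab.
f_3 = -⅓ab + 3/2a - 4b + 43/6, LT = ab.

S(f_1,f_2): lcm = ab. S = 17/2a + ⅜b² - 10.
  reduce S modulo (f_1, f_2, f_3):
  remainder 17/2a + ⅜b² - 10 ≠ 0; add h_4 = 17/2a + ⅜b² - 10 to the basis.

S(f_1,f_3): lcm = ab. S = 5a + ⅜b² - 12b + 35/2.
  reduce S modulo (f_1, f_2, f_3, h_4):
  remainder 21/136b² - 12b + 795/34 ≠ 0; add h_5 = 21/136b² - 12b + 795/34 to the basis.

S(f_1,h_4): lcm = ab. S = ½a - 3/68b³ + ⅜b² + 20/17b - 4.
  reduce S modulo (f_1, f_2, f_3, h_4, h_5):
  remainder -11327/49b + 22654/49 ≠ 0; add h_6 = -11327/49b + 22654/49 to the basis.

The other S-polynomials (S(f_2,f_3), S(f_2,h_4), S(f_3,h_4), S(f_1,h_5), S(f_2,h_5), S(f_3,h_5), S(h_4,h_5), S(f_1,h_6), S(f_2,h_6), S(f_3,h_6), S(h_4,h_6), S(h_5,h_6)) all reduce to 0 modulo the current basis, so we have a Gröbner basis.
Inter-reduce: drop elements whose leading term is divisible by another's, tail-reduce, and make monic.
Reduced Gröbner basis: {a - 1, b - 2}.
Label its elements g_1 = a - 1, g_2 = b - 2.

Reduce p = 8a - 4/3b² - 4b + 31/3 modulo G:
  leading term a: subtract (8)·g_1 from 8a - 4/3b² - 4b + 31/3 → -4/3b² - 4b + 55/3
  leading term b²: subtract (-4/3b)·g_2 from -4/3b² - 4b + 55/3 → -20/3b + 55/3
  leading term b: subtract (-20/3)·g_2 from -20/3b + 55/3 → 5
  leading term 1: no divisor's leading term divides it; move 5 to the remainder.
  normal form = 5.
The normal form is nonzero, so p ∉ I. Since p minus its normal form lies in I, I + (p) = I + (r) where r = 5; decide whether this ideal is the whole ring.
Here r = 5 is a nonzero constant, hence a unit: 1 ∈ I + (p), the Gröbner basis of I + (p) is {1}, and the enlarged system has no common solution — adjoining p is inconsistent.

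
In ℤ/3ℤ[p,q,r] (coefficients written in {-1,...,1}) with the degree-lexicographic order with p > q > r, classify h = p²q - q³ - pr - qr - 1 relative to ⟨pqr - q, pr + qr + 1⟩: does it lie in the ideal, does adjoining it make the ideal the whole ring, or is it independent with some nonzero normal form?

p²q - q³ - pr - qr - 1 lies in I (it reduces to 0).

First compute the reduced Gröbner basis of I by Buchberger's algorithm.
f_1 = pqr - q, LT = pqr.
f_2 = pr + qr + 1, LT = pr.

S(f_1,f_2): lcm = pqr. S = -q²r + q.
  reduce S modulo (f_1, f_2):
  remainder -q²r + q ≠ 0; add k_3 = -q²r + q to the basis.

S(f_1,k_3): lcm = pq²r. S = pq - q².
  reduce S modulo (f_1, f_2, k_3):
  remainder pq - q² ≠ 0; add k_4 = pq - q² to the basis.

The other S-polynomials (S(f_2,k_3), S(f_1,k_4), S(f_2,k_4), S(k_3,k_4)) all reduce to 0 modulo the current basis, so we have a Gröbner basis.
Inter-reduce: drop elements whose leading term is divisible by another's, tail-reduce, and make monic.
Reduced Gröbner basis: {q²r - q, pq - q², pr + qr + 1}.
Label its elements g_1 = q²r - q, g_2 = pq - q², g_3 = pr + qr + 1.

Reduce h = p²q - q³ - pr - qr - 1 modulo G:
  leading term p²q: subtract (p)·g_2 from p²q - q³ - pr - qr - 1 → pq² - q³ - pr - qr - 1
  leading term pq²: subtract (q)·g_2 from pq² - q³ - pr - qr - 1 → -pr - qr - 1
  leading term pr: subtract (-1)·g_3 from -pr - qr - 1 → 0
  normal form = 0.
Since the normal form is 0, h ∈ I.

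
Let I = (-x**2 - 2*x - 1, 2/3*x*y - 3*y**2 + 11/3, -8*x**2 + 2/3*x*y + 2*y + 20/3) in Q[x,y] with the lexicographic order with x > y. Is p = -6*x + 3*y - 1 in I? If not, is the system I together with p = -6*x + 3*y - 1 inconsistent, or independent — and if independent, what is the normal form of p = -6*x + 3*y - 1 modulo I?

Adjoining -6*x + 3*y - 1 makes the ideal the whole ring: the system is inconsistent.

First compute the reduced Gröbner basis of I by Buchberger's algorithm.
f_1 = -x**2 - 2*x - 1, LT = x**2.
f_2 = 2/3*x*y - 3*y**2 + 11/3, LT = x*y.
f_3 = -8*x**2 + 2/3*x*y + 2*y + 20/3, LT = x**2.

S(f_1,f_2): lcm = x**2*y. S = 9/2*x*y**2 + 2*x*y - 11/2*x + y.
  leading term x*y**2: subtract (27/4*y)·f_2 from 9/2*x*y**2 + 2*x*y - 11/2*x + y → 2*x*y - 11/2*x + 81/4*y**3 - 95/4*y
  leading term x*y: subtract (3)·f_2 from 2*x*y - 11/2*x + 81/4*y**3 - 95/4*y → -11/2*x + 81/4*y**3 + 9*y**2 - 95/4*y - 11
  leading term x: no divisor's leading term divides it; move -11/2*x to the remainder.
  leading term y**3: no divisor's leading term divides it; move 81/4*y**3 to the remainder.
  leading term y**2: no divisor's leading term divides it; move 9*y**2 to the remainder.
  leading term y: no divisor's leading term divides it; move -95/4*y to the remainder.
  leading term 1: no divisor's leading term divides it; move -11 to the remainder.
  remainder -11/2*x + 81/4*y**3 + 9*y**2 - 95/4*y - 11 ≠ 0; add h_4 = -11/2*x + 81/4*y**3 + 9*y**2 - 95/4*y - 11 to the basis.

S(f_1,f_3): lcm = x**2. S = 1/12*x*y + 2*x + 1/4*y + 11/6.
  leading term x*y: subtract (1/8)·f_2 from 1/12*x*y + 2*x + 1/4*y + 11/6 → 2*x + 3/8*y**2 + 1/4*y + 11/8
  leading term x: subtract (-4/11)·h_4 from 2*x + 3/8*y**2 + 1/4*y + 11/8 → 81/11*y**3 + 321/88*y**2 - 369/44*y - 21/8
  leading term y**3: no divisor's leading term divides it; move 81/11*y**3 to the remainder.
  leading term y**2: no divisor's leading term divides it; move 321/88*y**2 to the remainder.
  leading term y: no divisor's leading term divides it; move -369/44*y to the remainder.
  leading term 1: no divisor's leading term divides it; move -21/8 to the remainder.
  remainder 81/11*y**3 + 321/88*y**2 - 369/44*y - 21/8 ≠ 0; add h_5 = 81/11*y**3 + 321/88*y**2 - 369/44*y - 21/8 to the basis.

S(f_2,f_3): lcm = x**2*y. S = -53/12*x*y**2 + 11/2*x + 1/4*y**2 + 5/6*y.
  leading term x*y**2: subtract (-53/8*y)·f_2 from -53/12*x*y**2 + 11/2*x + 1/4*y**2 + 5/6*y → 11/2*x - 159/8*y**3 + 1/4*y**2 + 201/8*y
  leading term x: subtract (-1)·h_4 from 11/2*x - 159/8*y**3 + 1/4*y**2 + 201/8*y → 3/8*y**3 + 37/4*y**2 + 11/8*y - 11
  leading term y**3: subtract (11/216)·h_5 from 3/8*y**3 + 37/4*y**2 + 11/8*y - 11 → 5221/576*y**2 + 173/96*y - 6259/576
  leading term y**2: no divisor's leading term divides it; move 5221/576*y**2 to the remainder.
  leading term y: no divisor's leading term divides it; move 173/96*y to the remainder.
  leading term 1: no divisor's leading term divides it; move -6259/576 to the remainder.
  remainder 5221/576*y**2 + 173/96*y - 6259/576 ≠ 0; add h_6 = 5221/576*y**2 + 173/96*y - 6259/576 to the basis.

S(f_2,h_5): lcm = x*y**3. S = -107/216*x*y**2 + 41/36*x*y + 77/216*x - 9/2*y**4 + 11/2*y**2.
  leading term x*y**2: subtract (-107/144*y)·f_2 from -107/216*x*y**2 + 41/36*x*y + 77/216*x - 9/2*y**4 + 11/2*y**2 → 41/36*x*y + 77/216*x - 9/2*y**4 - 107/48*y**3 + 11/2*y**2 + 1177/432*y
  leading term x*y: subtract (41/24)·f_2 from 41/36*x*y + 77/216*x - 9/2*y**4 - 107/48*y**3 + 11/2*y**2 + 1177/432*y → 77/216*x - 9/2*y**4 - 107/48*y**3 + 85/8*y**2 + 1177/432*y - 451/72
  leading term x: subtract (-7/108)·h_4 from 77/216*x - 9/2*y**4 - 107/48*y**3 + 85/8*y**2 + 1177/432*y - 451/72 → -9/2*y**4 - 11/12*y**3 + 269/24*y**2 + 32/27*y - 1507/216
  leading term y**4: subtract (-11/18*y)·h_5 from -9/2*y**4 - 11/12*y**3 + 269/24*y**2 + 32/27*y - 1507/216 → 21/16*y**3 + 73/12*y**2 - 181/432*y - 1507/216
  leading term y**3: subtract (77/432)·h_5 from 21/16*y**3 + 73/12*y**2 - 181/432*y - 1507/216 → 6259/1152*y**2 + 1859/1728*y - 22495/3456
  leading term y**2: subtract (6259/10442)·h_6 from 6259/1152*y**2 + 1859/1728*y - 22495/3456 → -616/140967*y + 616/140967
  leading term y: no divisor's leading term divides it; move -616/140967*y to the remainder.
  leading term 1: no divisor's leading term divides it; move 616/140967 to the remainder.
  remainder -616/140967*y + 616/140967 ≠ 0; add h_7 = -616/140967*y + 616/140967 to the basis.

The other S-polynomials (S(f_1,h_4), S(f_2,h_4), S(f_3,h_4), S(f_1,h_5), S(f_3,h_5), S(h_4,h_5), S(f_1,h_6), S(f_2,h_6), S(f_3,h_6), S(h_4,h_6), S(h_5,h_6), S(f_1,h_7), S(f_2,h_7), S(f_3,h_7), S(h_4,h_7), S(h_5,h_7), S(h_6,h_7)) all reduce to 0 modulo the current basis, so we have a Gröbner basis.
Inter-reduce: drop elements whose leading term is divisible by another's, tail-reduce, and make monic.
Reduced Gröbner basis: {x + 1, y - 1}.
Label its elements g_1 = x + 1, g_2 = y - 1.

Reduce p = -6*x + 3*y - 1 modulo G:
  leading term x: subtract (-6)·g_1 from -6*x + 3*y - 1 → 3*y + 5
  leading term y: subtract (3)·g_2 from 3*y + 5 → 8
  leading term 1: no divisor's leading term divides it; move 8 to the remainder.
  normal form = 8.
The normal form is nonzero, so p ∉ I. Since p minus its normal form lies in I, I + (p) = I + (r) where r = 8; decide whether this ideal is the whole ring.
Here r = 8 is a nonzero constant, hence a unit: 1 ∈ I + (p), the Gröbner basis of I + (p) is {1}, and the enlarged system has no common solution — adjoining p is inconsistent.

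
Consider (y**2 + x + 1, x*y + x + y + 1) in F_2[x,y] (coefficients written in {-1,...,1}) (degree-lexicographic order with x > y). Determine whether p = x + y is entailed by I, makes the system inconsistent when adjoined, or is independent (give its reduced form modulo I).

First compute the reduced Gröbner basis of I by Buchberger's algorithm.
f_1 = y**2 + x + 1, LT = y**2.
f_2 = x*y + x + y + 1, LT = x*y.

S(f_1,f_2): lcm = x*y**2. S = x**2 + x*y + y**2 + x + y.
  leading term x**2: no divisor's leading term divides it; move x**2 to the remainder.
  leading term x*y: subtract (1)·f_2 from x*y + y**2 + x + y → y**2 + 1
  leading term y**2: subtract (1)·f_1 from y**2 + 1 → x
  leading term x: no divisor's leading term divides it; move x to the remainder.
  remainder x**2 + x ≠ 0; add h_3 = x**2 + x to the basis.

S(f_1,h_3): leading monomials are coprime, so the S-polynomial reduces to 0 (Buchberger's first criterion).
S(f_2,h_3): lcm = x**2*y. S = x**2 + x.
  leading term x**2: subtract (1)·h_3 from x**2 + x → 0
  remainder 0.

Every S-polynomial of the final basis reduces to 0, so we have a Gröbner basis.
Inter-reduce: drop elements whose leading term is divisible by another's, tail-reduce, and make monic.
Reduced Gröbner basis: {x**2 + x, x*y + x + y + 1, y**2 + x + 1}.
Label its elements g_1 = x**2 + x, g_2 = x*y + x + y + 1, g_3 = y**2 + x + 1.

Reduce p = x + y modulo G:
  leading term x: no divisor's leading term divides it; move x to the remainder.
  leading term y: no divisor's leading term divides it; move y to the remainder.
  normal form = x + y.
The normal form is nonzero, so p ∉ I. Since p minus its normal form lies in I, I + (p) = I + (r) where r = x + y; decide whether this ideal is the whole ring.
Run Buchberger on G together with r (pairs among the g_i already reduce to 0 since G is a Gröbner basis):
g_1 = x**2 + x, LT = x**2.
g_2 = x*y + x + y + 1, LT = x*y.
g_3 = y**2 + x + 1, LT = y**2.
r = x + y, LT = x.

S(g_1,g_2): lcm = x**2*y. S = x**2 + x.
  leading term x**2: subtract (1)·g_1 from x**2 + x → 0
  remainder 0.

S(g_1,g_3): leading monomials are coprime, so the S-polynomial reduces to 0 (Buchberger's first criterion).
S(g_1,r): lcm = x**2. S = x*y + x.
  leading term x*y: subtract (1)·g_2 from x*y + x → y + 1
  leading term y: no divisor's leading term divides it; move y to the remainder.
  leading term 1: no divisor's leading term divides it; move 1 to the remainder.
  remainder y + 1 ≠ 0; add m_5 = y + 1 to the basis.

S(g_2,g_3): lcm = x*y**2. S = x**2 + x*y + y**2 + x + y.
  leading term x**2: subtract (1)·g_1 from x**2 + x*y + y**2 + x + y → x*y + y**2 + y
  leading term x*y: subtract (1)·g_2 from x*y + y**2 + y → y**2 + x + 1
  leading term y**2: subtract (1)·g_3 from y**2 + x + 1 → 0
  remainder 0.

S(g_2,r): lcm = x*y. S = y**2 + x + y + 1.
  leading term y**2: subtract (1)·g_3 from y**2 + x + y + 1 → y
  leading term y: subtract (1)·m_5 from y → 1
  leading term 1: no divisor's leading term divides it; move 1 to the remainder.
  remainder 1 ≠ 0; add m_6 = 1 to the basis.

S(g_3,r): leading monomials are coprime, so the S-polynomial reduces to 0 (Buchberger's first criterion).
S(g_1,m_5): leading monomials are coprime, so the S-polynomial reduces to 0 (Buchberger's first criterion).
S(g_2,m_5): lcm = x*y. S = y + 1.
  leading term y: subtract (1)·m_5 from y + 1 → 0
  remainder 0.

S(g_3,m_5): lcm = y**2. S = x + y + 1.
  leading term x: subtract (1)·r from x + y + 1 → 1
  leading term 1: subtract (1)·m_6 from 1 → 0
  remainder 0.

S(r,m_5): leading monomials are coprime, so the S-polynomial reduces to 0 (Buchberger's first criterion).
S(g_1,m_6): leading monomials are coprime, so the S-polynomial reduces to 0 (Buchberger's first criterion).
S(g_2,m_6): leading monomials are coprime, so the S-polynomial reduces to 0 (Buchberger's first criterion).
S(g_3,m_6): leading monomials are coprime, so the S-polynomial reduces to 0 (Buchberger's first criterion).
S(r,m_6): leading monomials are coprime, so the S-polynomial reduces to 0 (Buchberger's first criterion).
S(m_5,m_6): leading monomials are coprime, so the S-polynomial reduces to 0 (Buchberger's first criterion).
Every S-polynomial of the final basis reduces to 0, so we have a Gröbner basis.
Inter-reduce: drop elements whose leading term is divisible by another's, tail-reduce, and make monic.
Reduced Gröbner basis: {1}.
The reduced Gröbner basis of I + (p) is {1}: the ideal is the whole ring, so the enlarged system has no common solution — adjoining p is inconsistent.

Adjoining x + y makes the ideal the whole ring: the system is inconsistent.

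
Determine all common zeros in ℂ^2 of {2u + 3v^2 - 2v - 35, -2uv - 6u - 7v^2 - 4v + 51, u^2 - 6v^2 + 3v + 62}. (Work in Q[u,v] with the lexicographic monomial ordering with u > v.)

{(1, -3)}

Compute a lex Gröbner basis by Buchberger's algorithm.
f_1 = 2u + 3v^2 - 2v - 35, LT = u.
f_2 = -2uv - 6u - 7v^2 - 4v + 51, LT = uv.
f_3 = u^2 - 6v^2 + 3v + 62, LT = u^2.

S(f_1,f_2): lcm = uv. S = -3u + 3/2v^3 - 9/2v^2 - 39/2v + 51/2.
  reduce S modulo (f_1, f_2, f_3):
  remainder 3/2v^3 - 45/2v - 27 ≠ 0; add h_4 = 3/2v^3 - 45/2v - 27 to the basis.

S(f_1,f_3): lcm = u^2. S = 3/2uv^2 - uv - 35/2u + 6v^2 - 3v - 62.
  reduce S modulo (f_1, f_2, f_3, h_4):
  remainder 95/4v^2 - 67/2v - 1257/4 ≠ 0; add h_5 = 95/4v^2 - 67/2v - 1257/4 to the basis.

S(f_2,f_3): lcm = u^2v. S = 3u^2 + 7/2uv^2 + 2uv - 51/2u + 6v^3 - 3v^2 - 62v.
  reduce S modulo (f_1, f_2, f_3, h_4, h_5):
  remainder -499/95v - 1497/95 ≠ 0; add h_6 = -499/95v - 1497/95 to the basis.

The other S-polynomials (S(f_1,h_4), S(f_2,h_4), S(f_3,h_4), S(f_1,h_5), S(f_2,h_5), S(f_3,h_5), S(h_4,h_5), S(f_1,h_6), S(f_2,h_6), S(f_3,h_6), S(h_4,h_6), S(h_5,h_6)) all reduce to 0 modulo the current basis, so we have a Gröbner basis.
Inter-reduce: drop elements whose leading term is divisible by another's, tail-reduce, and make monic.
Reduced Gröbner basis: {u - 1, v + 3}.

Since the basis is lex-ordered, v + 3 is univariate in v. Its roots are {-3}. Back-substituting each root into the other basis elements fixes the other coordinates.
  v = -3: the earlier basis element becomes u - 1 = 0, giving u = 1 — point (1, -3).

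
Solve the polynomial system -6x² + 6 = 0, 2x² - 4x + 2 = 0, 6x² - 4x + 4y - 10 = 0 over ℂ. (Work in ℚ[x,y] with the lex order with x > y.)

Compute a lex Gröbner basis by Buchberger's algorithm.
f_1 = -6x² + 6, LT = x².
f_2 = 2x² - 4x + 2, LT = x².
f_3 = 6x² - 4x + 4y - 10, LT = x².

S(f_1,f_2): lcm = x². S = 2x - 2.
  leading term x: no divisor's leading term divides it; move 2x to the remainder.
  leading term 1: no divisor's leading term divides it; move -2 to the remainder.
  remainder 2x - 2 ≠ 0; add h_4 = 2x - 2 to the basis.

S(f_1,f_3): lcm = x². S = ⅔x - ⅔y + ⅔.
  leading term x: subtract (⅓)·h_4 from ⅔x - ⅔y + ⅔ → -⅔y + 4/3
  leading term y: no divisor's leading term divides it; move -⅔y to the remainder.
  leading term 1: no divisor's leading term divides it; move 4/3 to the remainder.
  remainder -⅔y + 4/3 ≠ 0; add h_5 = -⅔y + 4/3 to the basis.

The other S-polynomials (S(f_2,f_3), S(f_1,h_4), S(f_2,h_4), S(f_3,h_4), S(f_1,h_5), S(f_2,h_5), S(f_3,h_5), S(h_4,h_5)) all reduce to 0 modulo the current basis, so we have a Gröbner basis.
Inter-reduce: drop elements whose leading term is divisible by another's, tail-reduce, and make monic.
Reduced Gröbner basis: {x - 1, y - 2}.

A lex Gröbner basis eliminates variables successively. Here y - 2 depends only on y, with roots {2}; lifting each root through the earlier basis elements recovers the full solutions.
  y = 2: the earlier basis element becomes x - 1 = 0, giving x = 1 — point (1, 2).
Check: every point annihilates each of the original generators.

{(1, 2)}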